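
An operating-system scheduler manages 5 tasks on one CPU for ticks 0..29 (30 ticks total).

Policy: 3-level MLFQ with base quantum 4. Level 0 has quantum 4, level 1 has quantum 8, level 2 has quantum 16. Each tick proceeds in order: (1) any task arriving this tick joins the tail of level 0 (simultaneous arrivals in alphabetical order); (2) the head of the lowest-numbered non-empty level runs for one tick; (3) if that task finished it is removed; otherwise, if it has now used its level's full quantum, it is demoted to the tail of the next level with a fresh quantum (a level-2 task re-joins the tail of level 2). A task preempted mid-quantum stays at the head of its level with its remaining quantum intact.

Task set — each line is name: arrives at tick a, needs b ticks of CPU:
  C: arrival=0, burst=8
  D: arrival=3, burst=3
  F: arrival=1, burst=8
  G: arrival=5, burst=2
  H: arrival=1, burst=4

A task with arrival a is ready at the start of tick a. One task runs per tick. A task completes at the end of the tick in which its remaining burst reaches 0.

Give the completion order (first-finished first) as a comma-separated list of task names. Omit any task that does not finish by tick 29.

t=0: L0/L1/L2 = C/-/- → run C
t=1: L0/L1/L2 = CFH/-/- → run C
t=2: L0/L1/L2 = CFH/-/- → run C
t=3: L0/L1/L2 = CFHD/-/- → run C
t=4: L0/L1/L2 = FHD/C/- → run F
t=5: L0/L1/L2 = FHDG/C/- → run F
t=6: L0/L1/L2 = FHDG/C/- → run F
t=7: L0/L1/L2 = FHDG/C/- → run F
t=8: L0/L1/L2 = HDG/CF/- → run H
t=9: L0/L1/L2 = HDG/CF/- → run H
t=10: L0/L1/L2 = HDG/CF/- → run H
t=11: L0/L1/L2 = HDG/CF/- → run H
t=12: L0/L1/L2 = DG/CF/- → run D
t=13: L0/L1/L2 = DG/CF/- → run D
t=14: L0/L1/L2 = DG/CF/- → run D
t=15: L0/L1/L2 = G/CF/- → run G
t=16: L0/L1/L2 = G/CF/- → run G
t=17: L0/L1/L2 = -/CF/- → run C
t=18: L0/L1/L2 = -/CF/- → run C
t=19: L0/L1/L2 = -/CF/- → run C
t=20: L0/L1/L2 = -/CF/- → run C
t=21: L0/L1/L2 = -/F/- → run F
t=22: L0/L1/L2 = -/F/- → run F
t=23: L0/L1/L2 = -/F/- → run F
t=24: L0/L1/L2 = -/F/- → run F
t=25: (idle)
t=26: (idle)
t=27: (idle)
t=28: (idle)
t=29: (idle)

completion order = H, D, G, C, F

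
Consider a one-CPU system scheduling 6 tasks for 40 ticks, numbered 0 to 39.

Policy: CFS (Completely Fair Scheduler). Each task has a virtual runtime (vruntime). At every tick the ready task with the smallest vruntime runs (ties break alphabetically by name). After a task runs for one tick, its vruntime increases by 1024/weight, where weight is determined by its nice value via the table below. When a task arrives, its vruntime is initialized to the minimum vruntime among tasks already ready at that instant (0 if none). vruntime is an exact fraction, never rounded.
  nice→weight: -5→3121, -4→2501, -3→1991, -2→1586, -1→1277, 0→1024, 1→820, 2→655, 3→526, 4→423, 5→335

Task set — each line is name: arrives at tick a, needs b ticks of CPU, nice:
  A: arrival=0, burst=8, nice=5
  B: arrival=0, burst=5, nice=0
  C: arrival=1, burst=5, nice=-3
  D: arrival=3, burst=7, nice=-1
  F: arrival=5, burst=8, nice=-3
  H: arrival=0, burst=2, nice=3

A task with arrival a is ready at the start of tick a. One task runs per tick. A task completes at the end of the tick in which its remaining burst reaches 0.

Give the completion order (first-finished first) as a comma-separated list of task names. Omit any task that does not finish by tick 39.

t=0: vr[A=0 B=0 H=0] → run A
t=1: vr[A=1024/335 B=0 C=0 H=0] → run B
t=2: vr[A=1024/335 B=1 C=0 H=0] → run C
t=3: vr[A=1024/335 B=1 C=1024/1991 D=0 H=0] → run D
t=4: vr[A=1024/335 B=1 C=1024/1991 D=1024/1277 H=0] → run H
t=5: vr[A=1024/335 B=1 C=1024/1991 D=1024/1277 F=1024/1991 H=512/263] → run C
t=6: vr[A=1024/335 B=1 C=2048/1991 D=1024/1277 F=1024/1991 H=512/263] → run F
t=7: vr[A=1024/335 B=1 C=2048/1991 D=1024/1277 F=2048/1991 H=512/263] → run D
t=8: vr[A=1024/335 B=1 C=2048/1991 D=2048/1277 F=2048/1991 H=512/263] → run B
t=9: vr[A=1024/335 B=2 C=2048/1991 D=2048/1277 F=2048/1991 H=512/263] → run C
t=10: vr[A=1024/335 B=2 C=3072/1991 D=2048/1277 F=2048/1991 H=512/263] → run F
t=11: vr[A=1024/335 B=2 C=3072/1991 D=2048/1277 F=3072/1991 H=512/263] → run C
t=12: vr[A=1024/335 B=2 C=4096/1991 D=2048/1277 F=3072/1991 H=512/263] → run F
t=13: vr[A=1024/335 B=2 C=4096/1991 D=2048/1277 F=4096/1991 H=512/263] → run D
t=14: vr[A=1024/335 B=2 C=4096/1991 D=3072/1277 F=4096/1991 H=512/263] → run H
t=15: vr[A=1024/335 B=2 C=4096/1991 D=3072/1277 F=4096/1991] → run B
t=16: vr[A=1024/335 B=3 C=4096/1991 D=3072/1277 F=4096/1991] → run C
t=17: vr[A=1024/335 B=3 D=3072/1277 F=4096/1991] → run F
t=18: vr[A=1024/335 B=3 D=3072/1277 F=5120/1991] → run D
t=19: vr[A=1024/335 B=3 D=4096/1277 F=5120/1991] → run F
t=20: vr[A=1024/335 B=3 D=4096/1277 F=6144/1991] → run B
t=21: vr[A=1024/335 B=4 D=4096/1277 F=6144/1991] → run A
t=22: vr[A=2048/335 B=4 D=4096/1277 F=6144/1991] → run F
t=23: vr[A=2048/335 B=4 D=4096/1277 F=7168/1991] → run D
t=24: vr[A=2048/335 B=4 D=5120/1277 F=7168/1991] → run F
t=25: vr[A=2048/335 B=4 D=5120/1277 F=8192/1991] → run B
t=26: vr[A=2048/335 D=5120/1277 F=8192/1991] → run D
t=27: vr[A=2048/335 D=6144/1277 F=8192/1991] → run F
t=28: vr[A=2048/335 D=6144/1277] → run D
t=29: vr[A=2048/335] → run A
t=30: vr[A=3072/335] → run A
t=31: vr[A=4096/335] → run A
t=32: vr[A=1024/67] → run A
t=33: vr[A=6144/335] → run A
t=34: vr[A=7168/335] → run A
t=35: (idle)
t=36: (idle)
t=37: (idle)
t=38: (idle)
t=39: (idle)

completion order = H, C, B, F, D, A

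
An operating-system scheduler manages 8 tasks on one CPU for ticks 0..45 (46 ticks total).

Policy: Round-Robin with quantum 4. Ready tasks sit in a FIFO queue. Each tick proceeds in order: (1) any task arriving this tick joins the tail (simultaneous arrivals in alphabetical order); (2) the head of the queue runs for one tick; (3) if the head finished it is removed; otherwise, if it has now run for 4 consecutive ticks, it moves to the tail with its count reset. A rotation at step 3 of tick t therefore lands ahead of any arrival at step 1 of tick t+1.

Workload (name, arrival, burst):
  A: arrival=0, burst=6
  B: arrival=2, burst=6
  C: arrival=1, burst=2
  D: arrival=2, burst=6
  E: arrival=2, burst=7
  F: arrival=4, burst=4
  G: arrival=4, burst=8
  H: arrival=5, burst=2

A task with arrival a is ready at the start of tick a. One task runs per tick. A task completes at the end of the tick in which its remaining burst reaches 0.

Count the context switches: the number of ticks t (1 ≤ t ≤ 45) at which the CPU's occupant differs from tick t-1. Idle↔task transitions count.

t=0: queue=[A] q_used=0 → run A
t=1: queue=[A,C] q_used=1 → run A
t=2: queue=[A,C,B,D,E] q_used=2 → run A
t=3: queue=[A,C,B,D,E] q_used=3 → run A
t=4: queue=[C,B,D,E,A,F,G] q_used=0 → run C
t=5: queue=[C,B,D,E,A,F,G,H] q_used=1 → run C
t=6: queue=[B,D,E,A,F,G,H] q_used=0 → run B
t=7: queue=[B,D,E,A,F,G,H] q_used=1 → run B
t=8: queue=[B,D,E,A,F,G,H] q_used=2 → run B
t=9: queue=[B,D,E,A,F,G,H] q_used=3 → run B
t=10: queue=[D,E,A,F,G,H,B] q_used=0 → run D
t=11: queue=[D,E,A,F,G,H,B] q_used=1 → run D
t=12: queue=[D,E,A,F,G,H,B] q_used=2 → run D
t=13: queue=[D,E,A,F,G,H,B] q_used=3 → run D
t=14: queue=[E,A,F,G,H,B,D] q_used=0 → run E
t=15: queue=[E,A,F,G,H,B,D] q_used=1 → run E
t=16: queue=[E,A,F,G,H,B,D] q_used=2 → run E
t=17: queue=[E,A,F,G,H,B,D] q_used=3 → run E
t=18: queue=[A,F,G,H,B,D,E] q_used=0 → run A
t=19: queue=[A,F,G,H,B,D,E] q_used=1 → run A
t=20: queue=[F,G,H,B,D,E] q_used=0 → run F
t=21: queue=[F,G,H,B,D,E] q_used=1 → run F
t=22: queue=[F,G,H,B,D,E] q_used=2 → run F
t=23: queue=[F,G,H,B,D,E] q_used=3 → run F
t=24: queue=[G,H,B,D,E] q_used=0 → run G
t=25: queue=[G,H,B,D,E] q_used=1 → run G
t=26: queue=[G,H,B,D,E] q_used=2 → run G
t=27: queue=[G,H,B,D,E] q_used=3 → run G
t=28: queue=[H,B,D,E,G] q_used=0 → run H
t=29: queue=[H,B,D,E,G] q_used=1 → run H
t=30: queue=[B,D,E,G] q_used=0 → run B
t=31: queue=[B,D,E,G] q_used=1 → run B
t=32: queue=[D,E,G] q_used=0 → run D
t=33: queue=[D,E,G] q_used=1 → run D
t=34: queue=[E,G] q_used=0 → run E
t=35: queue=[E,G] q_used=1 → run E
t=36: queue=[E,G] q_used=2 → run E
t=37: queue=[G] q_used=0 → run G
t=38: queue=[G] q_used=1 → run G
t=39: queue=[G] q_used=2 → run G
t=40: queue=[G] q_used=3 → run G
t=41: (idle)
t=42: (idle)
t=43: (idle)
t=44: (idle)
t=45: (idle)

context switches = 13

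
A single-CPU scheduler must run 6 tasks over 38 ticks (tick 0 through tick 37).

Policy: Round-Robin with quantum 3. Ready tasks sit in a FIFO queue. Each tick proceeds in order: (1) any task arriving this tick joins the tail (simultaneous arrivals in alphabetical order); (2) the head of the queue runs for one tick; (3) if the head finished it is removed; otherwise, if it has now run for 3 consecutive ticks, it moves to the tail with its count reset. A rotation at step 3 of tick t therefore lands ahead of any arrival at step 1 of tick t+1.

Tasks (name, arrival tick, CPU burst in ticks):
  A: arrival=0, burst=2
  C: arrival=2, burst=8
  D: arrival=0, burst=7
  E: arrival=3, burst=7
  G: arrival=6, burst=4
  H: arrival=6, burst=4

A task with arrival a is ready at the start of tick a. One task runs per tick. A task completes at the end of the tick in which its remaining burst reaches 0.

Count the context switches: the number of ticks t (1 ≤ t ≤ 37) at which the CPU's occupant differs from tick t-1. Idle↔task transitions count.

t=0: queue=[A,D] q_used=0 → run A
t=1: queue=[A,D] q_used=1 → run A
t=2: queue=[D,C] q_used=0 → run D
t=3: queue=[D,C,E] q_used=1 → run D
t=4: queue=[D,C,E] q_used=2 → run D
t=5: queue=[C,E,D] q_used=0 → run C
t=6: queue=[C,E,D,G,H] q_used=1 → run C
t=7: queue=[C,E,D,G,H] q_used=2 → run C
t=8: queue=[E,D,G,H,C] q_used=0 → run E
t=9: queue=[E,D,G,H,C] q_used=1 → run E
t=10: queue=[E,D,G,H,C] q_used=2 → run E
t=11: queue=[D,G,H,C,E] q_used=0 → run D
t=12: queue=[D,G,H,C,E] q_used=1 → run D
t=13: queue=[D,G,H,C,E] q_used=2 → run D
t=14: queue=[G,H,C,E,D] q_used=0 → run G
t=15: queue=[G,H,C,E,D] q_used=1 → run G
t=16: queue=[G,H,C,E,D] q_used=2 → run G
t=17: queue=[H,C,E,D,G] q_used=0 → run H
t=18: queue=[H,C,E,D,G] q_used=1 → run H
t=19: queue=[H,C,E,D,G] q_used=2 → run H
t=20: queue=[C,E,D,G,H] q_used=0 → run C
t=21: queue=[C,E,D,G,H] q_used=1 → run C
t=22: queue=[C,E,D,G,H] q_used=2 → run C
t=23: queue=[E,D,G,H,C] q_used=0 → run E
t=24: queue=[E,D,G,H,C] q_used=1 → run E
t=25: queue=[E,D,G,H,C] q_used=2 → run E
t=26: queue=[D,G,H,C,E] q_used=0 → run D
t=27: queue=[G,H,C,E] q_used=0 → run G
t=28: queue=[H,C,E] q_used=0 → run H
t=29: queue=[C,E] q_used=0 → run C
t=30: queue=[C,E] q_used=1 → run C
t=31: queue=[E] q_used=0 → run E
t=32: (idle)
t=33: (idle)
t=34: (idle)
t=35: (idle)
t=36: (idle)
t=37: (idle)

context switches = 14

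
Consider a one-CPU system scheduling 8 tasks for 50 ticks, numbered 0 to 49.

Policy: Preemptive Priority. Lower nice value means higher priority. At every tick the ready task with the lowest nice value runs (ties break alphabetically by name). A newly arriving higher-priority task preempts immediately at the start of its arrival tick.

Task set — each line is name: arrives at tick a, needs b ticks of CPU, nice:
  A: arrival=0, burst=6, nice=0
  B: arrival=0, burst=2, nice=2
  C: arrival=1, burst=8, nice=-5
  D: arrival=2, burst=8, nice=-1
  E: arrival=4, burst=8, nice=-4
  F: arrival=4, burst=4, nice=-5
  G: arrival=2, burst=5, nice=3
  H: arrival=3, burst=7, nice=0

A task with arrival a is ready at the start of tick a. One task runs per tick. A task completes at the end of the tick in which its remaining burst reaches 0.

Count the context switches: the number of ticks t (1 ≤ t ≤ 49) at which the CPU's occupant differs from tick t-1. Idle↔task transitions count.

t=0: ready={A,B} → run A
t=1: ready={A,B,C} → run C
t=2: ready={A,B,C,D,G} → run C
t=3: ready={A,B,C,D,G,H} → run C
t=4: ready={A,B,C,D,E,F,G,H} → run C
t=5: ready={A,B,C,D,E,F,G,H} → run C
t=6: ready={A,B,C,D,E,F,G,H} → run C
t=7: ready={A,B,C,D,E,F,G,H} → run C
t=8: ready={A,B,C,D,E,F,G,H} → run C
t=9: ready={A,B,D,E,F,G,H} → run F
t=10: ready={A,B,D,E,F,G,H} → run F
t=11: ready={A,B,D,E,F,G,H} → run F
t=12: ready={A,B,D,E,F,G,H} → run F
t=13: ready={A,B,D,E,G,H} → run E
t=14: ready={A,B,D,E,G,H} → run E
t=15: ready={A,B,D,E,G,H} → run E
t=16: ready={A,B,D,E,G,H} → run E
t=17: ready={A,B,D,E,G,H} → run E
t=18: ready={A,B,D,E,G,H} → run E
t=19: ready={A,B,D,E,G,H} → run E
t=20: ready={A,B,D,E,G,H} → run E
t=21: ready={A,B,D,G,H} → run D
t=22: ready={A,B,D,G,H} → run D
t=23: ready={A,B,D,G,H} → run D
t=24: ready={A,B,D,G,H} → run D
t=25: ready={A,B,D,G,H} → run D
t=26: ready={A,B,D,G,H} → run D
t=27: ready={A,B,D,G,H} → run D
t=28: ready={A,B,D,G,H} → run D
t=29: ready={A,B,G,H} → run A
t=30: ready={A,B,G,H} → run A
t=31: ready={A,B,G,H} → run A
t=32: ready={A,B,G,H} → run A
t=33: ready={A,B,G,H} → run A
t=34: ready={B,G,H} → run H
t=35: ready={B,G,H} → run H
t=36: ready={B,G,H} → run H
t=37: ready={B,G,H} → run H
t=38: ready={B,G,H} → run H
t=39: ready={B,G,H} → run H
t=40: ready={B,G,H} → run H
t=41: ready={B,G} → run B
t=42: ready={B,G} → run B
t=43: ready={G} → run G
t=44: ready={G} → run G
t=45: ready={G} → run G
t=46: ready={G} → run G
t=47: ready={G} → run G
t=48: (idle)
t=49: (idle)

context switches = 9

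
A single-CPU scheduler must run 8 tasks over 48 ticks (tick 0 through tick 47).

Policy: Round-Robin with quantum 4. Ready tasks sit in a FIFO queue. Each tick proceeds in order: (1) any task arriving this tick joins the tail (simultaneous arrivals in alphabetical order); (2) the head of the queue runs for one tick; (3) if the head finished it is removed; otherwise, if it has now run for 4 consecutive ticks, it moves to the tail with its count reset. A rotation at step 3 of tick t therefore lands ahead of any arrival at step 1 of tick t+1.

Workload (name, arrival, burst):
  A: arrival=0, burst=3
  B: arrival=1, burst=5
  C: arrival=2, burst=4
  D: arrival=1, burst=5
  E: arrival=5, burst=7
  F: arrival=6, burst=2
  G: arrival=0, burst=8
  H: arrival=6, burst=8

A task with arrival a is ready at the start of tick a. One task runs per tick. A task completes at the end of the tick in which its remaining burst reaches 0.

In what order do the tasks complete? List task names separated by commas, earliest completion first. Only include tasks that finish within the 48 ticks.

t=0: queue=[A,G] q_used=0 → run A
t=1: queue=[A,G,B,D] q_used=1 → run A
t=2: queue=[A,G,B,D,C] q_used=2 → run A
t=3: queue=[G,B,D,C] q_used=0 → run G
t=4: queue=[G,B,D,C] q_used=1 → run G
t=5: queue=[G,B,D,C,E] q_used=2 → run G
t=6: queue=[G,B,D,C,E,F,H] q_used=3 → run G
t=7: queue=[B,D,C,E,F,H,G] q_used=0 → run B
t=8: queue=[B,D,C,E,F,H,G] q_used=1 → run B
t=9: queue=[B,D,C,E,F,H,G] q_used=2 → run B
t=10: queue=[B,D,C,E,F,H,G] q_used=3 → run B
t=11: queue=[D,C,E,F,H,G,B] q_used=0 → run D
t=12: queue=[D,C,E,F,H,G,B] q_used=1 → run D
t=13: queue=[D,C,E,F,H,G,B] q_used=2 → run D
t=14: queue=[D,C,E,F,H,G,B] q_used=3 → run D
t=15: queue=[C,E,F,H,G,B,D] q_used=0 → run C
t=16: queue=[C,E,F,H,G,B,D] q_used=1 → run C
t=17: queue=[C,E,F,H,G,B,D] q_used=2 → run C
t=18: queue=[C,E,F,H,G,B,D] q_used=3 → run C
t=19: queue=[E,F,H,G,B,D] q_used=0 → run E
t=20: queue=[E,F,H,G,B,D] q_used=1 → run E
t=21: queue=[E,F,H,G,B,D] q_used=2 → run E
t=22: queue=[E,F,H,G,B,D] q_used=3 → run E
t=23: queue=[F,H,G,B,D,E] q_used=0 → run F
t=24: queue=[F,H,G,B,D,E] q_used=1 → run F
t=25: queue=[H,G,B,D,E] q_used=0 → run H
t=26: queue=[H,G,B,D,E] q_used=1 → run H
t=27: queue=[H,G,B,D,E] q_used=2 → run H
t=28: queue=[H,G,B,D,E] q_used=3 → run H
t=29: queue=[G,B,D,E,H] q_used=0 → run G
t=30: queue=[G,B,D,E,H] q_used=1 → run G
t=31: queue=[G,B,D,E,H] q_used=2 → run G
t=32: queue=[G,B,D,E,H] q_used=3 → run G
t=33: queue=[B,D,E,H] q_used=0 → run B
t=34: queue=[D,E,H] q_used=0 → run D
t=35: queue=[E,H] q_used=0 → run E
t=36: queue=[E,H] q_used=1 → run E
t=37: queue=[E,H] q_used=2 → run E
t=38: queue=[H] q_used=0 → run H
t=39: queue=[H] q_used=1 → run H
t=40: queue=[H] q_used=2 → run H
t=41: queue=[H] q_used=3 → run H
t=42: (idle)
t=43: (idle)
t=44: (idle)
t=45: (idle)
t=46: (idle)
t=47: (idle)

completion order = A, C, F, G, B, D, E, H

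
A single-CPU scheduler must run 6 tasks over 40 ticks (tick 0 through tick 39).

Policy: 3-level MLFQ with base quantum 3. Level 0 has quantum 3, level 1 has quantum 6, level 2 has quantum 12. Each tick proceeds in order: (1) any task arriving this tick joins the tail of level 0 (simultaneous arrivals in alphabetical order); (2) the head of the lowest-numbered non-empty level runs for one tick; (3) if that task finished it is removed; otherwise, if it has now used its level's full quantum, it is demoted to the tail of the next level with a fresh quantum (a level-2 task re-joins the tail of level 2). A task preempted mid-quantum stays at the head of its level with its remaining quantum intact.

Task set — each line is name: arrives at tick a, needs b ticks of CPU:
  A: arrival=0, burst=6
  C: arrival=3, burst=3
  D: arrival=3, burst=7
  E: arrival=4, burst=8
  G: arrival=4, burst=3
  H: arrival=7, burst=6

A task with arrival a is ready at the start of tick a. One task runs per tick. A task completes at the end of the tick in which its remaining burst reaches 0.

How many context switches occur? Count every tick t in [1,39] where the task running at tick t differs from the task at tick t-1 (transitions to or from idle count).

t=0: L0/L1/L2 = A/-/- → run A
t=1: L0/L1/L2 = A/-/- → run A
t=2: L0/L1/L2 = A/-/- → run A
t=3: L0/L1/L2 = CD/A/- → run C
t=4: L0/L1/L2 = CDEG/A/- → run C
t=5: L0/L1/L2 = CDEG/A/- → run C
t=6: L0/L1/L2 = DEG/A/- → run D
t=7: L0/L1/L2 = DEGH/A/- → run D
t=8: L0/L1/L2 = DEGH/A/- → run D
t=9: L0/L1/L2 = EGH/AD/- → run E
t=10: L0/L1/L2 = EGH/AD/- → run E
t=11: L0/L1/L2 = EGH/AD/- → run E
t=12: L0/L1/L2 = GH/ADE/- → run G
t=13: L0/L1/L2 = GH/ADE/- → run G
t=14: L0/L1/L2 = GH/ADE/- → run G
t=15: L0/L1/L2 = H/ADE/- → run H
t=16: L0/L1/L2 = H/ADE/- → run H
t=17: L0/L1/L2 = H/ADE/- → run H
t=18: L0/L1/L2 = -/ADEH/- → run A
t=19: L0/L1/L2 = -/ADEH/- → run A
t=20: L0/L1/L2 = -/ADEH/- → run A
t=21: L0/L1/L2 = -/DEH/- → run D
t=22: L0/L1/L2 = -/DEH/- → run D
t=23: L0/L1/L2 = -/DEH/- → run D
t=24: L0/L1/L2 = -/DEH/- → run D
t=25: L0/L1/L2 = -/EH/- → run E
t=26: L0/L1/L2 = -/EH/- → run E
t=27: L0/L1/L2 = -/EH/- → run E
t=28: L0/L1/L2 = -/EH/- → run E
t=29: L0/L1/L2 = -/EH/- → run E
t=30: L0/L1/L2 = -/H/- → run H
t=31: L0/L1/L2 = -/H/- → run H
t=32: L0/L1/L2 = -/H/- → run H
t=33: (idle)
t=34: (idle)
t=35: (idle)
t=36: (idle)
t=37: (idle)
t=38: (idle)
t=39: (idle)

context switches = 10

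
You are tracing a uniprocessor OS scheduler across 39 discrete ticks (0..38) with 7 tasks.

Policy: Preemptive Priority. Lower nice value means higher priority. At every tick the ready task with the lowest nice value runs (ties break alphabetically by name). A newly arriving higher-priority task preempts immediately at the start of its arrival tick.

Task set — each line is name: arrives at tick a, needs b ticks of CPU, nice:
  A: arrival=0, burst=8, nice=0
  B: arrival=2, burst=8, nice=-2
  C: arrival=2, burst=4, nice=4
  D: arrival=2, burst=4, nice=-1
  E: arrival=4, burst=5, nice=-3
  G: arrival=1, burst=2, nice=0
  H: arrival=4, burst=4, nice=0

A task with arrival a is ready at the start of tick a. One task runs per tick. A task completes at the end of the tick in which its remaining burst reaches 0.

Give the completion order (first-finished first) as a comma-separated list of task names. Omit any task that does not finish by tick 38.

completion order = E, B, D, A, G, H, C

t=0: ready={A} → run A
t=1: ready={A,G} → run A
t=2: ready={A,B,C,D,G} → run B
t=3: ready={A,B,C,D,G} → run B
t=4: ready={A,B,C,D,E,G,H} → run E
t=5: ready={A,B,C,D,E,G,H} → run E
t=6: ready={A,B,C,D,E,G,H} → run E
t=7: ready={A,B,C,D,E,G,H} → run E
t=8: ready={A,B,C,D,E,G,H} → run E
t=9: ready={A,B,C,D,G,H} → run B
t=10: ready={A,B,C,D,G,H} → run B
t=11: ready={A,B,C,D,G,H} → run B
t=12: ready={A,B,C,D,G,H} → run B
t=13: ready={A,B,C,D,G,H} → run B
t=14: ready={A,B,C,D,G,H} → run B
t=15: ready={A,C,D,G,H} → run D
t=16: ready={A,C,D,G,H} → run D
t=17: ready={A,C,D,G,H} → run D
t=18: ready={A,C,D,G,H} → run D
t=19: ready={A,C,G,H} → run A
t=20: ready={A,C,G,H} → run A
t=21: ready={A,C,G,H} → run A
t=22: ready={A,C,G,H} → run A
t=23: ready={A,C,G,H} → run A
t=24: ready={A,C,G,H} → run A
t=25: ready={C,G,H} → run G
t=26: ready={C,G,H} → run G
t=27: ready={C,H} → run H
t=28: ready={C,H} → run H
t=29: ready={C,H} → run H
t=30: ready={C,H} → run H
t=31: ready={C} → run C
t=32: ready={C} → run C
t=33: ready={C} → run C
t=34: ready={C} → run C
t=35: (idle)
t=36: (idle)
t=37: (idle)
t=38: (idle)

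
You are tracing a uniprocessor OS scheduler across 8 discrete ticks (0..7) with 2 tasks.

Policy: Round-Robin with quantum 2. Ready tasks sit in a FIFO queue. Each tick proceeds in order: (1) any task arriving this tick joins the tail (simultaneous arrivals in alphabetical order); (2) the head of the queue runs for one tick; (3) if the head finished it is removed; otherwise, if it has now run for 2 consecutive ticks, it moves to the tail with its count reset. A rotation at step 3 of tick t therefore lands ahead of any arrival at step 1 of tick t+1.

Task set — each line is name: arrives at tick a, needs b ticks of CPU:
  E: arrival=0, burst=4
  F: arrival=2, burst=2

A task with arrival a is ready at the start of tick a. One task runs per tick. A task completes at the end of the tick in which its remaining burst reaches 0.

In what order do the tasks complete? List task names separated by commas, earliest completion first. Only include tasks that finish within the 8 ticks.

completion order = E, F

t=0: queue=[E] q_used=0 → run E
t=1: queue=[E] q_used=1 → run E
t=2: queue=[E,F] q_used=0 → run E
t=3: queue=[E,F] q_used=1 → run E
t=4: queue=[F] q_used=0 → run F
t=5: queue=[F] q_used=1 → run F
t=6: (idle)
t=7: (idle)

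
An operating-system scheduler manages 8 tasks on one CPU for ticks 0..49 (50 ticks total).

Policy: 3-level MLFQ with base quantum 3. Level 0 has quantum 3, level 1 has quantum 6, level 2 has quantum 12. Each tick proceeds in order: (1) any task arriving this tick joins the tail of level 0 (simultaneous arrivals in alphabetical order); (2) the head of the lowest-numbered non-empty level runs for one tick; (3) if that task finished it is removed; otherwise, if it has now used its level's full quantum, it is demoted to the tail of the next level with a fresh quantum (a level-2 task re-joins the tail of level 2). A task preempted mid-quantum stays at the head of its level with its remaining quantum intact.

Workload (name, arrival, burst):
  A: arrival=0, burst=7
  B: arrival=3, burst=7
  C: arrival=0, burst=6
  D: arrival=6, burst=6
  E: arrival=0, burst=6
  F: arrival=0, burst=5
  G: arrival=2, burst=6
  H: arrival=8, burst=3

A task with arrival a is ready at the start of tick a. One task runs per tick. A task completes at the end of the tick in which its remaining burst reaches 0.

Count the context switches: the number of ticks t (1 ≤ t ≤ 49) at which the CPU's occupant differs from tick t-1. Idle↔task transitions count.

t=0: L0/L1/L2 = ACEF/-/- → run A
t=1: L0/L1/L2 = ACEF/-/- → run A
t=2: L0/L1/L2 = ACEFG/-/- → run A
t=3: L0/L1/L2 = CEFGB/A/- → run C
t=4: L0/L1/L2 = CEFGB/A/- → run C
t=5: L0/L1/L2 = CEFGB/A/- → run C
t=6: L0/L1/L2 = EFGBD/AC/- → run E
t=7: L0/L1/L2 = EFGBD/AC/- → run E
t=8: L0/L1/L2 = EFGBDH/AC/- → run E
t=9: L0/L1/L2 = FGBDH/ACE/- → run F
t=10: L0/L1/L2 = FGBDH/ACE/- → run F
t=11: L0/L1/L2 = FGBDH/ACE/- → run F
t=12: L0/L1/L2 = GBDH/ACEF/- → run G
t=13: L0/L1/L2 = GBDH/ACEF/- → run G
t=14: L0/L1/L2 = GBDH/ACEF/- → run G
t=15: L0/L1/L2 = BDH/ACEFG/- → run B
t=16: L0/L1/L2 = BDH/ACEFG/- → run B
t=17: L0/L1/L2 = BDH/ACEFG/- → run B
t=18: L0/L1/L2 = DH/ACEFGB/- → run D
t=19: L0/L1/L2 = DH/ACEFGB/- → run D
t=20: L0/L1/L2 = DH/ACEFGB/- → run D
t=21: L0/L1/L2 = H/ACEFGBD/- → run H
t=22: L0/L1/L2 = H/ACEFGBD/- → run H
t=23: L0/L1/L2 = H/ACEFGBD/- → run H
t=24: L0/L1/L2 = -/ACEFGBD/- → run A
t=25: L0/L1/L2 = -/ACEFGBD/- → run A
t=26: L0/L1/L2 = -/ACEFGBD/- → run A
t=27: L0/L1/L2 = -/ACEFGBD/- → run A
t=28: L0/L1/L2 = -/CEFGBD/- → run C
t=29: L0/L1/L2 = -/CEFGBD/- → run C
t=30: L0/L1/L2 = -/CEFGBD/- → run C
t=31: L0/L1/L2 = -/EFGBD/- → run E
t=32: L0/L1/L2 = -/EFGBD/- → run E
t=33: L0/L1/L2 = -/EFGBD/- → run E
t=34: L0/L1/L2 = -/FGBD/- → run F
t=35: L0/L1/L2 = -/FGBD/- → run F
t=36: L0/L1/L2 = -/GBD/- → run G
t=37: L0/L1/L2 = -/GBD/- → run G
t=38: L0/L1/L2 = -/GBD/- → run G
t=39: L0/L1/L2 = -/BD/- → run B
t=40: L0/L1/L2 = -/BD/- → run B
t=41: L0/L1/L2 = -/BD/- → run B
t=42: L0/L1/L2 = -/BD/- → run B
t=43: L0/L1/L2 = -/D/- → run D
t=44: L0/L1/L2 = -/D/- → run D
t=45: L0/L1/L2 = -/D/- → run D
t=46: (idle)
t=47: (idle)
t=48: (idle)
t=49: (idle)

context switches = 15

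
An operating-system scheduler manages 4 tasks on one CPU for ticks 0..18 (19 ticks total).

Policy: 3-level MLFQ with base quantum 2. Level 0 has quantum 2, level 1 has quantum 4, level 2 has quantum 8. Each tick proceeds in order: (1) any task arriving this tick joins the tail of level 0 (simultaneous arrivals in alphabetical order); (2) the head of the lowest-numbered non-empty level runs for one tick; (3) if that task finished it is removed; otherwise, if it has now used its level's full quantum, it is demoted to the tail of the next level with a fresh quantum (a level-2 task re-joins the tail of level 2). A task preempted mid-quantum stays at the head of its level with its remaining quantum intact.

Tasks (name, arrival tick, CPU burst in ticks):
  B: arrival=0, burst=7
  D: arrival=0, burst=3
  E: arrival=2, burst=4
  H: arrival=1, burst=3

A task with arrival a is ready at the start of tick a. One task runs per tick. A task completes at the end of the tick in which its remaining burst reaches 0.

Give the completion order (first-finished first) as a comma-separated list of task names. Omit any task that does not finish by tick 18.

t=0: L0/L1/L2 = BD/-/- → run B
t=1: L0/L1/L2 = BDH/-/- → run B
t=2: L0/L1/L2 = DHE/B/- → run D
t=3: L0/L1/L2 = DHE/B/- → run D
t=4: L0/L1/L2 = HE/BD/- → run H
t=5: L0/L1/L2 = HE/BD/- → run H
t=6: L0/L1/L2 = E/BDH/- → run E
t=7: L0/L1/L2 = E/BDH/- → run E
t=8: L0/L1/L2 = -/BDHE/- → run B
t=9: L0/L1/L2 = -/BDHE/- → run B
t=10: L0/L1/L2 = -/BDHE/- → run B
t=11: L0/L1/L2 = -/BDHE/- → run B
t=12: L0/L1/L2 = -/DHE/B → run D
t=13: L0/L1/L2 = -/HE/B → run H
t=14: L0/L1/L2 = -/E/B → run E
t=15: L0/L1/L2 = -/E/B → run E
t=16: L0/L1/L2 = -/-/B → run B
t=17: (idle)
t=18: (idle)

completion order = D, H, E, B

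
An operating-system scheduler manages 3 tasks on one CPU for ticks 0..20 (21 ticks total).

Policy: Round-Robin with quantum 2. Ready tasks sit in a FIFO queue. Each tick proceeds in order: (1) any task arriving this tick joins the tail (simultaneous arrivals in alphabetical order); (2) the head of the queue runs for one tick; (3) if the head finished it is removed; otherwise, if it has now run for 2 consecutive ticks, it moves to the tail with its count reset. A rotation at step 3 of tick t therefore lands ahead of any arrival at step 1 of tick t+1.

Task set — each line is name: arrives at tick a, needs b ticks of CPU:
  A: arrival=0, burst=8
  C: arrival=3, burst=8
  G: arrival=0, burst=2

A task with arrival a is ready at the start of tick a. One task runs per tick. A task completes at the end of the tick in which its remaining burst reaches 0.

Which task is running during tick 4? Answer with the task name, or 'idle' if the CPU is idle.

running at tick 4 = A

t=0: queue=[A,G] q_used=0 → run A
t=1: queue=[A,G] q_used=1 → run A
t=2: queue=[G,A] q_used=0 → run G
t=3: queue=[G,A,C] q_used=1 → run G
t=4: queue=[A,C] q_used=0 → run A
t=5: queue=[A,C] q_used=1 → run A
t=6: queue=[C,A] q_used=0 → run C
t=7: queue=[C,A] q_used=1 → run C
t=8: queue=[A,C] q_used=0 → run A
t=9: queue=[A,C] q_used=1 → run A
t=10: queue=[C,A] q_used=0 → run C
t=11: queue=[C,A] q_used=1 → run C
t=12: queue=[A,C] q_used=0 → run A
t=13: queue=[A,C] q_used=1 → run A
t=14: queue=[C] q_used=0 → run C
t=15: queue=[C] q_used=1 → run C
t=16: queue=[C] q_used=0 → run C
t=17: queue=[C] q_used=1 → run C
t=18: (idle)
t=19: (idle)
t=20: (idle)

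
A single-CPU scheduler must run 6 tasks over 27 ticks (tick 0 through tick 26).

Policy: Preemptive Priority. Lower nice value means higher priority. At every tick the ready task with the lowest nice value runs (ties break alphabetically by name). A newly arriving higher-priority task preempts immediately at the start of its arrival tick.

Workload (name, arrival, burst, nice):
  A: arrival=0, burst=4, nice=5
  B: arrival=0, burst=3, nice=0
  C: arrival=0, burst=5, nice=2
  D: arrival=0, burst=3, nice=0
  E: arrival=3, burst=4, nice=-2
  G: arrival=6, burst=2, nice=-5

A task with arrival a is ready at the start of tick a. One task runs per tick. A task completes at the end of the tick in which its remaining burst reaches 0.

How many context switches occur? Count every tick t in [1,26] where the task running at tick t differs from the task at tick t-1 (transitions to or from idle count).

t=0: ready={A,B,C,D} → run B
t=1: ready={A,B,C,D} → run B
t=2: ready={A,B,C,D} → run B
t=3: ready={A,C,D,E} → run E
t=4: ready={A,C,D,E} → run E
t=5: ready={A,C,D,E} → run E
t=6: ready={A,C,D,E,G} → run G
t=7: ready={A,C,D,E,G} → run G
t=8: ready={A,C,D,E} → run E
t=9: ready={A,C,D} → run D
t=10: ready={A,C,D} → run D
t=11: ready={A,C,D} → run D
t=12: ready={A,C} → run C
t=13: ready={A,C} → run C
t=14: ready={A,C} → run C
t=15: ready={A,C} → run C
t=16: ready={A,C} → run C
t=17: ready={A} → run A
t=18: ready={A} → run A
t=19: ready={A} → run A
t=20: ready={A} → run A
t=21: (idle)
t=22: (idle)
t=23: (idle)
t=24: (idle)
t=25: (idle)
t=26: (idle)

context switches = 7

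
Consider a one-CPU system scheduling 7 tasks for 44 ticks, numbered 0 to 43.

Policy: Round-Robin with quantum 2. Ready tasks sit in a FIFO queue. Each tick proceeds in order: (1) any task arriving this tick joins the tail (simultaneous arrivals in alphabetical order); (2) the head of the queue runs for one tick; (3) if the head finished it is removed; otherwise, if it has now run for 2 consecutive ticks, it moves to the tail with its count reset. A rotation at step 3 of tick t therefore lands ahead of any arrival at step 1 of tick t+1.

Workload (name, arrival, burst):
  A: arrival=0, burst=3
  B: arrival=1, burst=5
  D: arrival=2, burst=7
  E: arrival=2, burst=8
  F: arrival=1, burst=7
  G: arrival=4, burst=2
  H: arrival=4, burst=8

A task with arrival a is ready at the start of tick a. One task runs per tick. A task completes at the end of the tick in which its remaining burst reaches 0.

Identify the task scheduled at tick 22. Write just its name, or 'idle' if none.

running at tick 22 = E

t=0: queue=[A] q_used=0 → run A
t=1: queue=[A,B,F] q_used=1 → run A
t=2: queue=[B,F,A,D,E] q_used=0 → run B
t=3: queue=[B,F,A,D,E] q_used=1 → run B
t=4: queue=[F,A,D,E,B,G,H] q_used=0 → run F
t=5: queue=[F,A,D,E,B,G,H] q_used=1 → run F
t=6: queue=[A,D,E,B,G,H,F] q_used=0 → run A
t=7: queue=[D,E,B,G,H,F] q_used=0 → run D
t=8: queue=[D,E,B,G,H,F] q_used=1 → run D
t=9: queue=[E,B,G,H,F,D] q_used=0 → run E
t=10: queue=[E,B,G,H,F,D] q_used=1 → run E
t=11: queue=[B,G,H,F,D,E] q_used=0 → run B
t=12: queue=[B,G,H,F,D,E] q_used=1 → run B
t=13: queue=[G,H,F,D,E,B] q_used=0 → run G
t=14: queue=[G,H,F,D,E,B] q_used=1 → run G
t=15: queue=[H,F,D,E,B] q_used=0 → run H
t=16: queue=[H,F,D,E,B] q_used=1 → run H
t=17: queue=[F,D,E,B,H] q_used=0 → run F
t=18: queue=[F,D,E,B,H] q_used=1 → run F
t=19: queue=[D,E,B,H,F] q_used=0 → run D
t=20: queue=[D,E,B,H,F] q_used=1 → run D
t=21: queue=[E,B,H,F,D] q_used=0 → run E
t=22: queue=[E,B,H,F,D] q_used=1 → run E
t=23: queue=[B,H,F,D,E] q_used=0 → run B
t=24: queue=[H,F,D,E] q_used=0 → run H
t=25: queue=[H,F,D,E] q_used=1 → run H
t=26: queue=[F,D,E,H] q_used=0 → run F
t=27: queue=[F,D,E,H] q_used=1 → run F
t=28: queue=[D,E,H,F] q_used=0 → run D
t=29: queue=[D,E,H,F] q_used=1 → run D
t=30: queue=[E,H,F,D] q_used=0 → run E
t=31: queue=[E,H,F,D] q_used=1 → run E
t=32: queue=[H,F,D,E] q_used=0 → run H
t=33: queue=[H,F,D,E] q_used=1 → run H
t=34: queue=[F,D,E,H] q_used=0 → run F
t=35: queue=[D,E,H] q_used=0 → run D
t=36: queue=[E,H] q_used=0 → run E
t=37: queue=[E,H] q_used=1 → run E
t=38: queue=[H] q_used=0 → run H
t=39: queue=[H] q_used=1 → run H
t=40: (idle)
t=41: (idle)
t=42: (idle)
t=43: (idle)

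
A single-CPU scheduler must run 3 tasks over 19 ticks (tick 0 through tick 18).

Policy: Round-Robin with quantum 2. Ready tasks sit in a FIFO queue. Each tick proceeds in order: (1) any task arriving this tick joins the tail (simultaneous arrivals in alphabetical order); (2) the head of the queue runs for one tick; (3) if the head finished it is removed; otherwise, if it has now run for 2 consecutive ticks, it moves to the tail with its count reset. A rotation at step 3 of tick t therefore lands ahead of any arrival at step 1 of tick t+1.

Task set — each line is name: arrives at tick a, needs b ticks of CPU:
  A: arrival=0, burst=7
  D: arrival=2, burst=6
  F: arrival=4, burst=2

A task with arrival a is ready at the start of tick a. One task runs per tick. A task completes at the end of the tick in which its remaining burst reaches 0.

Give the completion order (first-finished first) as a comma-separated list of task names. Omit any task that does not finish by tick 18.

t=0: queue=[A] q_used=0 → run A
t=1: queue=[A] q_used=1 → run A
t=2: queue=[A,D] q_used=0 → run A
t=3: queue=[A,D] q_used=1 → run A
t=4: queue=[D,A,F] q_used=0 → run D
t=5: queue=[D,A,F] q_used=1 → run D
t=6: queue=[A,F,D] q_used=0 → run A
t=7: queue=[A,F,D] q_used=1 → run A
t=8: queue=[F,D,A] q_used=0 → run F
t=9: queue=[F,D,A] q_used=1 → run F
t=10: queue=[D,A] q_used=0 → run D
t=11: queue=[D,A] q_used=1 → run D
t=12: queue=[A,D] q_used=0 → run A
t=13: queue=[D] q_used=0 → run D
t=14: queue=[D] q_used=1 → run D
t=15: (idle)
t=16: (idle)
t=17: (idle)
t=18: (idle)

completion order = F, A, D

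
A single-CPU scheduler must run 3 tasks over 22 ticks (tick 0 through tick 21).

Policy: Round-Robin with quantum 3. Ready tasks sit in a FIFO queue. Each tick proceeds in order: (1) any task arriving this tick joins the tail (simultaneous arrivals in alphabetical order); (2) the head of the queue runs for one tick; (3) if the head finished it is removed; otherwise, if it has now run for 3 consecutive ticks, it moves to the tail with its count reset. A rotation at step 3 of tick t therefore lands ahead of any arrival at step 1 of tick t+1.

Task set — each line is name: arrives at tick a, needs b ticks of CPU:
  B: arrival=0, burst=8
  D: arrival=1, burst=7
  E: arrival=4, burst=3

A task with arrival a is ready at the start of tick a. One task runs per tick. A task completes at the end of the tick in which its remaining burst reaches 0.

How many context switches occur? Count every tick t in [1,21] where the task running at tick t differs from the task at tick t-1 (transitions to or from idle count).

context switches = 7

t=0: queue=[B] q_used=0 → run B
t=1: queue=[B,D] q_used=1 → run B
t=2: queue=[B,D] q_used=2 → run B
t=3: queue=[D,B] q_used=0 → run D
t=4: queue=[D,B,E] q_used=1 → run D
t=5: queue=[D,B,E] q_used=2 → run D
t=6: queue=[B,E,D] q_used=0 → run B
t=7: queue=[B,E,D] q_used=1 → run B
t=8: queue=[B,E,D] q_used=2 → run B
t=9: queue=[E,D,B] q_used=0 → run E
t=10: queue=[E,D,B] q_used=1 → run E
t=11: queue=[E,D,B] q_used=2 → run E
t=12: queue=[D,B] q_used=0 → run D
t=13: queue=[D,B] q_used=1 → run D
t=14: queue=[D,B] q_used=2 → run D
t=15: queue=[B,D] q_used=0 → run B
t=16: queue=[B,D] q_used=1 → run B
t=17: queue=[D] q_used=0 → run D
t=18: (idle)
t=19: (idle)
t=20: (idle)
t=21: (idle)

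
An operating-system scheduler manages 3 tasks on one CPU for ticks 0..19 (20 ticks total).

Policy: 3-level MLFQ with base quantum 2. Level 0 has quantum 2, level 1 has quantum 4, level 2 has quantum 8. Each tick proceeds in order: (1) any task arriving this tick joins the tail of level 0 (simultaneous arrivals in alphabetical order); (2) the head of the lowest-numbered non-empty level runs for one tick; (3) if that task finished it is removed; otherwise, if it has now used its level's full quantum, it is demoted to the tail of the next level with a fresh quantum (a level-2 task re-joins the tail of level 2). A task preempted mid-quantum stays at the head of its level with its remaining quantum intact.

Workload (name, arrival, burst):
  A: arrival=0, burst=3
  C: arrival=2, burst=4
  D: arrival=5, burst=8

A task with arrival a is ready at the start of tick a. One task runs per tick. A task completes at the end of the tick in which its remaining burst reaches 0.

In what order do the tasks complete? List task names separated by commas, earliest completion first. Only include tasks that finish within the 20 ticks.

completion order = A, C, D

t=0: L0/L1/L2 = A/-/- → run A
t=1: L0/L1/L2 = A/-/- → run A
t=2: L0/L1/L2 = C/A/- → run C
t=3: L0/L1/L2 = C/A/- → run C
t=4: L0/L1/L2 = -/AC/- → run A
t=5: L0/L1/L2 = D/C/- → run D
t=6: L0/L1/L2 = D/C/- → run D
t=7: L0/L1/L2 = -/CD/- → run C
t=8: L0/L1/L2 = -/CD/- → run C
t=9: L0/L1/L2 = -/D/- → run D
t=10: L0/L1/L2 = -/D/- → run D
t=11: L0/L1/L2 = -/D/- → run D
t=12: L0/L1/L2 = -/D/- → run D
t=13: L0/L1/L2 = -/-/D → run D
t=14: L0/L1/L2 = -/-/D → run D
t=15: (idle)
t=16: (idle)
t=17: (idle)
t=18: (idle)
t=19: (idle)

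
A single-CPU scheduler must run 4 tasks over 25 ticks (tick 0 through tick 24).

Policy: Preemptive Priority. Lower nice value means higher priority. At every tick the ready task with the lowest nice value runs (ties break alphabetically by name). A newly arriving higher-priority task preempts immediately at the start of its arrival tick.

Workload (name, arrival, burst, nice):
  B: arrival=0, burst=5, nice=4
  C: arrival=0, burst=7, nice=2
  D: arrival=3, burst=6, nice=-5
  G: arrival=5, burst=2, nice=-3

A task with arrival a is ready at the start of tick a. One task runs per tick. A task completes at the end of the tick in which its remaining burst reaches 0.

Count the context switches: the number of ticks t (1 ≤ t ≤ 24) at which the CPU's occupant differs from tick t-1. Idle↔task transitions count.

t=0: ready={B,C} → run C
t=1: ready={B,C} → run C
t=2: ready={B,C} → run C
t=3: ready={B,C,D} → run D
t=4: ready={B,C,D} → run D
t=5: ready={B,C,D,G} → run D
t=6: ready={B,C,D,G} → run D
t=7: ready={B,C,D,G} → run D
t=8: ready={B,C,D,G} → run D
t=9: ready={B,C,G} → run G
t=10: ready={B,C,G} → run G
t=11: ready={B,C} → run C
t=12: ready={B,C} → run C
t=13: ready={B,C} → run C
t=14: ready={B,C} → run C
t=15: ready={B} → run B
t=16: ready={B} → run B
t=17: ready={B} → run B
t=18: ready={B} → run B
t=19: ready={B} → run B
t=20: (idle)
t=21: (idle)
t=22: (idle)
t=23: (idle)
t=24: (idle)

context switches = 5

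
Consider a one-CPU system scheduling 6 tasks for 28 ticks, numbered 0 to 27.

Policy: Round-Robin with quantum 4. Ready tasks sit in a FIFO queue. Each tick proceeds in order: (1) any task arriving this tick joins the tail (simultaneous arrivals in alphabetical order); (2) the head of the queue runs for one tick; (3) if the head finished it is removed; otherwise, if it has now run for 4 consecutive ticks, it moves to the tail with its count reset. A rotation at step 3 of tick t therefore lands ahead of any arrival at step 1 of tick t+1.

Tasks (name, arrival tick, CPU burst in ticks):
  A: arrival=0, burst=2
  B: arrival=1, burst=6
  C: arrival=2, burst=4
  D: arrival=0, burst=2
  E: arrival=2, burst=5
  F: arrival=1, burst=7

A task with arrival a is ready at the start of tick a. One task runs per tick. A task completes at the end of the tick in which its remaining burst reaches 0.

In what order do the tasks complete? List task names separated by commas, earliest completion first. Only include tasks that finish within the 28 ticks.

completion order = A, D, C, B, F, E

t=0: queue=[A,D] q_used=0 → run A
t=1: queue=[A,D,B,F] q_used=1 → run A
t=2: queue=[D,B,F,C,E] q_used=0 → run D
t=3: queue=[D,B,F,C,E] q_used=1 → run D
t=4: queue=[B,F,C,E] q_used=0 → run B
t=5: queue=[B,F,C,E] q_used=1 → run B
t=6: queue=[B,F,C,E] q_used=2 → run B
t=7: queue=[B,F,C,E] q_used=3 → run B
t=8: queue=[F,C,E,B] q_used=0 → run F
t=9: queue=[F,C,E,B] q_used=1 → run F
t=10: queue=[F,C,E,B] q_used=2 → run F
t=11: queue=[F,C,E,B] q_used=3 → run F
t=12: queue=[C,E,B,F] q_used=0 → run C
t=13: queue=[C,E,B,F] q_used=1 → run C
t=14: queue=[C,E,B,F] q_used=2 → run C
t=15: queue=[C,E,B,F] q_used=3 → run C
t=16: queue=[E,B,F] q_used=0 → run E
t=17: queue=[E,B,F] q_used=1 → run E
t=18: queue=[E,B,F] q_used=2 → run E
t=19: queue=[E,B,F] q_used=3 → run E
t=20: queue=[B,F,E] q_used=0 → run B
t=21: queue=[B,F,E] q_used=1 → run B
t=22: queue=[F,E] q_used=0 → run F
t=23: queue=[F,E] q_used=1 → run F
t=24: queue=[F,E] q_used=2 → run F
t=25: queue=[E] q_used=0 → run E
t=26: (idle)
t=27: (idle)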